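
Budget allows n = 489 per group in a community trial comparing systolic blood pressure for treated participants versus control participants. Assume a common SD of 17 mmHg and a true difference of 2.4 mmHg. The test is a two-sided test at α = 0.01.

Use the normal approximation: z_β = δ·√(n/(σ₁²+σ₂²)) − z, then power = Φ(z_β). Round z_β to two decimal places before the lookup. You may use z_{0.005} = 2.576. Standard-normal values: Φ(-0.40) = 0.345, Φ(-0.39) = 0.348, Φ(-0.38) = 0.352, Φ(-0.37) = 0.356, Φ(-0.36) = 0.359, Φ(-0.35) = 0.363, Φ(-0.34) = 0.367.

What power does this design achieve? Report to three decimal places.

z_β = δ·√(n/(σ₁²+σ₂²)) − z_{α/2}
    = 2.4 · √(489/578) − 2.576
    = 2.4 · 0.91979 − 2.576
    = 2.2075 − 2.576 = -0.3685 → -0.37
Power = Φ(-0.37) = 0.356.

Power ≈ 0.356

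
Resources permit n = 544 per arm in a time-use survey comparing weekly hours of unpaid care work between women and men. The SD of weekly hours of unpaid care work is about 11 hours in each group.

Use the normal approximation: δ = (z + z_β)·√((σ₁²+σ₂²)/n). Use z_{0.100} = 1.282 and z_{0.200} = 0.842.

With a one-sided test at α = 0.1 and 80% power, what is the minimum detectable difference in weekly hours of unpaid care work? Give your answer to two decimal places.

Minimum detectable difference ≈ 1.42 hours

δ = (z_α + z_β) · √((σ₁²+σ₂²)/n)
  = (1.282 + 0.842) · √(242/544)
  = 2.124 · √0.44485
  = 2.124 · 0.6670
  = 1.4167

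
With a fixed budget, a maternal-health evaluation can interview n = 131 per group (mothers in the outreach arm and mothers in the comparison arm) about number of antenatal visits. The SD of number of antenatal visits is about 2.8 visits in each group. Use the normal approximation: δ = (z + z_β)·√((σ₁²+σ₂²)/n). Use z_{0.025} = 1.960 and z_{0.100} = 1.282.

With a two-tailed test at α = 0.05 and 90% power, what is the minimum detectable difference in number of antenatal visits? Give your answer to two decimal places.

δ = (z_{α/2} + z_β) · √((σ₁²+σ₂²)/n)
  = (1.960 + 1.282) · √(15.68/131)
  = 3.242 · √0.11969
  = 3.242 · 0.3460
  = 1.1216

Minimum detectable difference ≈ 1.12 visits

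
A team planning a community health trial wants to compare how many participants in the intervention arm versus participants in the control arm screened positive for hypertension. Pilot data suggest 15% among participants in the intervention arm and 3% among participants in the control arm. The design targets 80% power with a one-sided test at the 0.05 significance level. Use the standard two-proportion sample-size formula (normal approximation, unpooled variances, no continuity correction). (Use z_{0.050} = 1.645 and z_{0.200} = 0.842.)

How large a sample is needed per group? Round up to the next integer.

n = 68 per group

n = (z_α + z_β)² · [p₁(1−p₁) + p₂(1−p₂)] / (p₁ − p₂)²
  = (1.645 + 0.842)² · (0.15·0.85 + 0.03·0.97) / (0.12)²
  = (2.487)² · (0.1275 + 0.0291) / 0.0144
  = 6.1852 · 0.1566 / 0.0144
  = 67.26
Round up → n = 68 per group.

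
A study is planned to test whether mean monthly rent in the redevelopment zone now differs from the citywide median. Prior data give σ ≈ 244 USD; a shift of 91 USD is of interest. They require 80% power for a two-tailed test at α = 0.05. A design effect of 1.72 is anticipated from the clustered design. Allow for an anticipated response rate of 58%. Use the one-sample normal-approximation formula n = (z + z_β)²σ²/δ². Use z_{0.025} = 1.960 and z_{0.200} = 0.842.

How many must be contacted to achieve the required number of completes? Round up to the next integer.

n = 168

n = (z_{α/2} + z_β)² · σ² / δ²
  = (1.960 + 0.842)² · 244² / 91²
  = 7.8512 · 59536 / 8281
  = 56.45
Design effect: 1.72 × 56.45 = 97.09.
Adjust for 58% response: 97.09 / 0.58 = 167.39.
Round up → n = 168.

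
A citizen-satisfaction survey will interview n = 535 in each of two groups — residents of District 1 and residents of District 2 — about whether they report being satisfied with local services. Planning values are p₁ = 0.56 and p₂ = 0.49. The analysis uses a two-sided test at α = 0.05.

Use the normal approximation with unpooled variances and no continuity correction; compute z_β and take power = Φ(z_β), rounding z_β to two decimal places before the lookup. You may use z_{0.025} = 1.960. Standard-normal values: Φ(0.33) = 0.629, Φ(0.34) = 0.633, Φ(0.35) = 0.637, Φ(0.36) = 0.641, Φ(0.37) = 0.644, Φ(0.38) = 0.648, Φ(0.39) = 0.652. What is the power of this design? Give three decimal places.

z_β = |p₁−p₂|·√(n/[p₁q₁+p₂q₂]) − z_{α/2}
    = 0.07 · √(535/0.4963) − 1.960
    = 0.07 · 32.8326 − 1.960
    = 2.2983 − 1.960 = 0.3383 → 0.34
Power = Φ(0.34) = 0.633.

Power ≈ 0.633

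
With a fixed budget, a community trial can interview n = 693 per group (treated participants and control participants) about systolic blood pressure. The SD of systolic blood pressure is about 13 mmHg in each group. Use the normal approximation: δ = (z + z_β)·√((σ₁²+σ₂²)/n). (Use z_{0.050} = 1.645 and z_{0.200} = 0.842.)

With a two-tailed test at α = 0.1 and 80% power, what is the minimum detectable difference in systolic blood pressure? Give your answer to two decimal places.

δ = (z_{α/2} + z_β) · √((σ₁²+σ₂²)/n)
  = (1.645 + 0.842) · √(338/693)
  = 2.487 · √0.48773
  = 2.487 · 0.6984
  = 1.7369

Minimum detectable difference ≈ 1.74 mmHg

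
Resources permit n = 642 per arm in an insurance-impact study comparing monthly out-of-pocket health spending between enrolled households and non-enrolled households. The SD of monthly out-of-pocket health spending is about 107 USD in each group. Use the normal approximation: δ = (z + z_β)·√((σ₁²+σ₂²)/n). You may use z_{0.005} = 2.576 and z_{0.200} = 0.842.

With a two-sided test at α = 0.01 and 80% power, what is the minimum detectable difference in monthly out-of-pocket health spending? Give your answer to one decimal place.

δ = (z_{α/2} + z_β) · √((σ₁²+σ₂²)/n)
  = (2.576 + 0.842) · √(22898/642)
  = 3.418 · √35.6667
  = 3.418 · 5.9722
  = 20.4128

Minimum detectable difference ≈ 20.4 USD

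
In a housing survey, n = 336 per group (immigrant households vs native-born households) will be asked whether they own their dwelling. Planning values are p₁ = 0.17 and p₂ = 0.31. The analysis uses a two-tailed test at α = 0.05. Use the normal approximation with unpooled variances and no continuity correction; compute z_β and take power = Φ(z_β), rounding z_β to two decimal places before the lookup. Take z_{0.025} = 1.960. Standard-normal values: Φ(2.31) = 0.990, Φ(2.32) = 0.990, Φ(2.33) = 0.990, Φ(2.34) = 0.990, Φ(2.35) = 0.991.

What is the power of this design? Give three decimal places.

Power ≈ 0.991

z_β = |p₁−p₂|·√(n/[p₁q₁+p₂q₂]) − z_{α/2}
    = 0.14 · √(336/0.3550) − 1.960
    = 0.14 · 30.7649 − 1.960
    = 4.3071 − 1.960 = 2.3471 → 2.35
Power = Φ(2.35) = 0.991.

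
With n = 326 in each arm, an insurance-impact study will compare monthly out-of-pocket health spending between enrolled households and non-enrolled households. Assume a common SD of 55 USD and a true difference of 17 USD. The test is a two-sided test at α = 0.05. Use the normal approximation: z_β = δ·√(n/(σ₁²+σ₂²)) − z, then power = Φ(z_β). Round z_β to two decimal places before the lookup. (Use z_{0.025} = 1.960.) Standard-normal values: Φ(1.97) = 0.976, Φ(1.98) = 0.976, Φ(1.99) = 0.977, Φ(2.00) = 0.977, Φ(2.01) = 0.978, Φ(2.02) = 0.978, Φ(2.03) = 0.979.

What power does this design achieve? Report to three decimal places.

Power ≈ 0.977

z_β = δ·√(n/(σ₁²+σ₂²)) − z_{α/2}
    = 17 · √(326/6050) − 1.960
    = 17 · 0.23213 − 1.960
    = 3.9462 − 1.960 = 1.9862 → 1.99
Power = Φ(1.99) = 0.977.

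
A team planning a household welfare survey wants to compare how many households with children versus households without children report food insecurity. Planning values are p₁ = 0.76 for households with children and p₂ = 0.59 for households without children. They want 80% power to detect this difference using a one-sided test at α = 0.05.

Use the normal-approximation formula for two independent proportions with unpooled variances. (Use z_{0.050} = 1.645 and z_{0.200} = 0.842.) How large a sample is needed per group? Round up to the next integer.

n = 91 per group

n = (z_α + z_β)² · [p₁(1−p₁) + p₂(1−p₂)] / (p₁ − p₂)²
  = (1.645 + 0.842)² · (0.76·0.24 + 0.59·0.41) / (0.17)²
  = (2.487)² · (0.1824 + 0.2419) / 0.0289
  = 6.1852 · 0.4243 / 0.0289
  = 90.81
Round up → n = 91 per group.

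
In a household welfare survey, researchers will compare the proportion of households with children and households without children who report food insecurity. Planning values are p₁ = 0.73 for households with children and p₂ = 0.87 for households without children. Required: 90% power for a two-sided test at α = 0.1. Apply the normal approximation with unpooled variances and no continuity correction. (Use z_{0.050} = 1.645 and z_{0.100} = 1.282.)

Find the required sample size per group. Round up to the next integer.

n = (z_{α/2} + z_β)² · [p₁(1−p₁) + p₂(1−p₂)] / (p₁ − p₂)²
  = (1.645 + 1.282)² · (0.73·0.27 + 0.87·0.13) / (-0.14)²
  = (2.927)² · (0.1971 + 0.1131) / 0.0196
  = 8.5673 · 0.3102 / 0.0196
  = 135.59
Round up → n = 136 per group.

n = 136 per group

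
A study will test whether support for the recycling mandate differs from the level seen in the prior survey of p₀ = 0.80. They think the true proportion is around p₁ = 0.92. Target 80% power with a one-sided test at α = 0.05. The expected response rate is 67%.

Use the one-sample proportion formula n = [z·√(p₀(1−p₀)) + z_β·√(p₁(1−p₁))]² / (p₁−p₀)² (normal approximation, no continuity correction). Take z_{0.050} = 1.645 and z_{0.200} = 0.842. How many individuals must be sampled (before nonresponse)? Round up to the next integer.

n = 82

n = [z_α·√(p₀q₀) + z_β·√(p₁q₁)]² / (p₁ − p₀)²
  = [1.645·√(0.80·0.20) + 0.842·√(0.92·0.08)]² / (0.12)²
  = [1.645·0.4000 + 0.842·0.2713]² / 0.0144
  = [0.8864]² / 0.0144
  = 54.57
Adjust for 67% response: 54.57 / 0.67 = 81.44.
Round up → n = 82.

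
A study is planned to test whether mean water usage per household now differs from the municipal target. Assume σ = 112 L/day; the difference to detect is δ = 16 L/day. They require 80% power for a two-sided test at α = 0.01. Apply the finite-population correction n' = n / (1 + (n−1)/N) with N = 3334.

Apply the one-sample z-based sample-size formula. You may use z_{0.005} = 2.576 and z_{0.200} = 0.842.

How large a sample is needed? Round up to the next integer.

n = 489

n = (z_{α/2} + z_β)² · σ² / δ²
  = (2.576 + 0.842)² · 112² / 16²
  = 11.6827 · 12544 / 256
  = 572.45
Finite-population correction (N = 3334): 572.45 / (1 + (572.45 − 1)/3334) = 488.69.
Round up → n = 489.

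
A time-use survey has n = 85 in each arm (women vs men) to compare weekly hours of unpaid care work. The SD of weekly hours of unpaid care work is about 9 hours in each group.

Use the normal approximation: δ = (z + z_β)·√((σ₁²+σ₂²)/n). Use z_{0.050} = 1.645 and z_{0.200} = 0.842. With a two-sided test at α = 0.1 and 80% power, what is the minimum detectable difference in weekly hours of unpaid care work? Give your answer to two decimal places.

Minimum detectable difference ≈ 3.43 hours

δ = (z_{α/2} + z_β) · √((σ₁²+σ₂²)/n)
  = (1.645 + 0.842) · √(162/85)
  = 2.487 · √1.9059
  = 2.487 · 1.3805
  = 3.4334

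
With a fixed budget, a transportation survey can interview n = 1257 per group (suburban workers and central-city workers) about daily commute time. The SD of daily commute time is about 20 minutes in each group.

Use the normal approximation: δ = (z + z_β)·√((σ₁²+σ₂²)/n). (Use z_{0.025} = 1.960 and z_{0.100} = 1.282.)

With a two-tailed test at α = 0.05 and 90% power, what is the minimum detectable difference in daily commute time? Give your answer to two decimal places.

Minimum detectable difference ≈ 2.59 minutes

δ = (z_{α/2} + z_β) · √((σ₁²+σ₂²)/n)
  = (1.960 + 1.282) · √(800/1257)
  = 3.242 · √0.63644
  = 3.242 · 0.7978
  = 2.5864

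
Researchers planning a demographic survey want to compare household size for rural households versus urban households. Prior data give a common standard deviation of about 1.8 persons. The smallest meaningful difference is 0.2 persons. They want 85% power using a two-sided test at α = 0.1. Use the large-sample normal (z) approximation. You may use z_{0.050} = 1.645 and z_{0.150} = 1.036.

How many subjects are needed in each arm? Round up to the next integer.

n = 1165 per group

n = (z_{α/2} + z_β)² · (σ₁² + σ₂²) / δ²
  = (1.645 + 1.036)² · (2·1.8² = 6.48) / 0.2²
  = 7.1878 · 6.48 / 0.04
  = 1164.42
Round up → n = 1165 per group.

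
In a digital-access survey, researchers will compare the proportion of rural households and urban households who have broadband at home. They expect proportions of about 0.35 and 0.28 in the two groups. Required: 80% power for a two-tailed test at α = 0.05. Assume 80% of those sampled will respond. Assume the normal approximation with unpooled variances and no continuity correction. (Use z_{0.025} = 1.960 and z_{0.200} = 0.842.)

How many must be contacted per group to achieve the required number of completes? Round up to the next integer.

n = (z_{α/2} + z_β)² · [p₁(1−p₁) + p₂(1−p₂)] / (p₁ − p₂)²
  = (1.960 + 0.842)² · (0.35·0.65 + 0.28·0.72) / (0.07)²
  = (2.802)² · (0.2275 + 0.2016) / 0.0049
  = 7.8512 · 0.4291 / 0.0049
  = 687.54
Adjust for 80% response: 687.54 / 0.80 = 859.43.
Round up → n = 860 per group.

n = 860 per group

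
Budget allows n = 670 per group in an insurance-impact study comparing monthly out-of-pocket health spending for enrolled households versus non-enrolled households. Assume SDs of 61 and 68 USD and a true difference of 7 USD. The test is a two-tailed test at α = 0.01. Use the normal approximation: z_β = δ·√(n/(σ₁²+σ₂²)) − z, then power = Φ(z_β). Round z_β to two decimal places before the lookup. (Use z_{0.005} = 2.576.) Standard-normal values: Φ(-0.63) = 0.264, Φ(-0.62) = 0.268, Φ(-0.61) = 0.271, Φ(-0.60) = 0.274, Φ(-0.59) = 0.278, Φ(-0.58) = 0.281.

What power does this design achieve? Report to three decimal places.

z_β = δ·√(n/(σ₁²+σ₂²)) − z_{α/2}
    = 7 · √(670/8345) − 2.576
    = 7 · 0.28335 − 2.576
    = 1.9835 − 2.576 = -0.5925 → -0.59
Power = Φ(-0.59) = 0.278.

Power ≈ 0.278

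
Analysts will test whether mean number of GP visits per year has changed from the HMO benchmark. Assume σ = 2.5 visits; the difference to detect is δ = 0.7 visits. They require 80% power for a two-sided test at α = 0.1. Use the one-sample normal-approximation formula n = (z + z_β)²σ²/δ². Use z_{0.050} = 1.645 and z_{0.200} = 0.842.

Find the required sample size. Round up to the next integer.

n = 79

n = (z_{α/2} + z_β)² · σ² / δ²
  = (1.645 + 0.842)² · 2.5² / 0.7²
  = 6.1852 · 6.25 / 0.49
  = 78.89
Round up → n = 79.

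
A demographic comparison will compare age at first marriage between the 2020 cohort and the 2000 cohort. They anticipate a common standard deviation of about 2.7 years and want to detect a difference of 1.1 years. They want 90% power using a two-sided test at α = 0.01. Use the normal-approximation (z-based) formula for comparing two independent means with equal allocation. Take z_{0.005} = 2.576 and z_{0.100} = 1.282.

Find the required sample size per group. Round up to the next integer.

n = (z_{α/2} + z_β)² · (σ₁² + σ₂²) / δ²
  = (2.576 + 1.282)² · (2·2.7² = 14.58) / 1.1²
  = 14.8842 · 14.58 / 1.21
  = 179.35
Round up → n = 180 per group.

n = 180 per group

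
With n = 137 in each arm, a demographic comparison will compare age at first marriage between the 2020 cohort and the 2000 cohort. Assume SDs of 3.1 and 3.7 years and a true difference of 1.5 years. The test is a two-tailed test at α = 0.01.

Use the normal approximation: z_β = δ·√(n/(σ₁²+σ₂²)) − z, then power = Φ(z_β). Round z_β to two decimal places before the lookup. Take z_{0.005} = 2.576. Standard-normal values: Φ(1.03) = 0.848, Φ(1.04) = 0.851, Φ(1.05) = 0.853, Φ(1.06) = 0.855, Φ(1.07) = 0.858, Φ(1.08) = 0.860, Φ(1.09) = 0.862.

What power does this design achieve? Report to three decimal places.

Power ≈ 0.855

z_β = δ·√(n/(σ₁²+σ₂²)) − z_{α/2}
    = 1.5 · √(137/23.3) − 2.576
    = 1.5 · 2.42484 − 2.576
    = 3.6373 − 2.576 = 1.0613 → 1.06
Power = Φ(1.06) = 0.855.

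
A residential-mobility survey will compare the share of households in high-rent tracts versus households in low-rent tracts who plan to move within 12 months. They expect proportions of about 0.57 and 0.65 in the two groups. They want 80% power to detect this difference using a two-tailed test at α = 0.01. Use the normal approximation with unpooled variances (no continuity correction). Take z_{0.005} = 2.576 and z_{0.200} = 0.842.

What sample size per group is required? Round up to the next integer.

n = (z_{α/2} + z_β)² · [p₁(1−p₁) + p₂(1−p₂)] / (p₁ − p₂)²
  = (2.576 + 0.842)² · (0.57·0.43 + 0.65·0.35) / (-0.08)²
  = (3.418)² · (0.2451 + 0.2275) / 0.0064
  = 11.6827 · 0.4726 / 0.0064
  = 862.70
Round up → n = 863 per group.

n = 863 per group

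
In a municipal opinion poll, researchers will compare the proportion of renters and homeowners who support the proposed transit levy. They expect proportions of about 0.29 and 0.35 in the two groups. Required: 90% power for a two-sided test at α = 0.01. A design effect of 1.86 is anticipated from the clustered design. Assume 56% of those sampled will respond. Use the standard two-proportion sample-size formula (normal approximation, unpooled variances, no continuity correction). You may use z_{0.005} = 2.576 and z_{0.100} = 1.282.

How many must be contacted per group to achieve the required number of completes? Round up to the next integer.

n = (z_{α/2} + z_β)² · [p₁(1−p₁) + p₂(1−p₂)] / (p₁ − p₂)²
  = (2.576 + 1.282)² · (0.29·0.71 + 0.35·0.65) / (-0.06)²
  = (3.858)² · (0.2059 + 0.2275) / 0.0036
  = 14.8842 · 0.4334 / 0.0036
  = 1791.89
Design effect: 1.86 × 1791.89 = 3332.91.
Adjust for 56% response: 3332.91 / 0.56 = 5951.63.
Round up → n = 5952 per group.

n = 5952 per group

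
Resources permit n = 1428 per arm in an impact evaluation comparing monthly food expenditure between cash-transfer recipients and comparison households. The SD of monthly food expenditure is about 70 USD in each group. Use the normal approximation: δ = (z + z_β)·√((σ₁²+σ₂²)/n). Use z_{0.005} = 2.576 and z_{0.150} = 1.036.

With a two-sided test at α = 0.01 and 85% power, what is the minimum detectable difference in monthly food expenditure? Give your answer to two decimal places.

δ = (z_{α/2} + z_β) · √((σ₁²+σ₂²)/n)
  = (2.576 + 1.036) · √(9800/1428)
  = 3.612 · √6.8627
  = 3.612 · 2.6197
  = 9.4623

Minimum detectable difference ≈ 9.46 USD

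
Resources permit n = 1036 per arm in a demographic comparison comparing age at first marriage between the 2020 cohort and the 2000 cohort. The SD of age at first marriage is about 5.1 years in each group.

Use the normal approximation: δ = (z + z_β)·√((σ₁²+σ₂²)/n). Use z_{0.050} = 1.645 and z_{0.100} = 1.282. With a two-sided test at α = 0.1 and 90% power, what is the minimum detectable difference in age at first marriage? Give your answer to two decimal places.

δ = (z_{α/2} + z_β) · √((σ₁²+σ₂²)/n)
  = (1.645 + 1.282) · √(52.02/1036)
  = 2.927 · √0.05021
  = 2.927 · 0.2241
  = 0.6559

Minimum detectable difference ≈ 0.66 years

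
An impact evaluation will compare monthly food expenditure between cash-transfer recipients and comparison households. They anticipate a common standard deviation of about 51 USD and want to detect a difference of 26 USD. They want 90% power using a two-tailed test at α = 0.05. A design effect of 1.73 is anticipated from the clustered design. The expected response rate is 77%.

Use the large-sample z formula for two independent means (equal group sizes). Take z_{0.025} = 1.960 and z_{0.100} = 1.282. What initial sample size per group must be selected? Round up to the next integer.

n = 182 per group

n = (z_{α/2} + z_β)² · (σ₁² + σ₂²) / δ²
  = (1.960 + 1.282)² · (2·51² = 5202) / 26²
  = 10.5106 · 5202 / 676
  = 80.88
Design effect: 1.73 × 80.88 = 139.93.
Adjust for 77% response: 139.93 / 0.77 = 181.72.
Round up → n = 182 per group.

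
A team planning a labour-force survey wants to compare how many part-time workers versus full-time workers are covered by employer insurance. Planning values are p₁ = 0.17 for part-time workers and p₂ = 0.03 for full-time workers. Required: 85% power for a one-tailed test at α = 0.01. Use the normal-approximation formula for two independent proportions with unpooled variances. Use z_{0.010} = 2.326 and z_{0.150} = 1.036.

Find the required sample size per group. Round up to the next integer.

n = 99 per group

n = (z_α + z_β)² · [p₁(1−p₁) + p₂(1−p₂)] / (p₁ − p₂)²
  = (2.326 + 1.036)² · (0.17·0.83 + 0.03·0.97) / (0.14)²
  = (3.362)² · (0.1411 + 0.0291) / 0.0196
  = 11.3030 · 0.1702 / 0.0196
  = 98.15
Round up → n = 99 per group.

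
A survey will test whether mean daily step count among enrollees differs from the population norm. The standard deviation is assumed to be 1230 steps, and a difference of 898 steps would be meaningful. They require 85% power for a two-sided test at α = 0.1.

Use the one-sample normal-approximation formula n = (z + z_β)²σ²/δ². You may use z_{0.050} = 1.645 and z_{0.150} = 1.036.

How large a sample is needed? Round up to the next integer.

n = (z_{α/2} + z_β)² · σ² / δ²
  = (1.645 + 1.036)² · 1230² / 898²
  = 7.1878 · 1512900 / 806404
  = 13.49
Round up → n = 14.

n = 14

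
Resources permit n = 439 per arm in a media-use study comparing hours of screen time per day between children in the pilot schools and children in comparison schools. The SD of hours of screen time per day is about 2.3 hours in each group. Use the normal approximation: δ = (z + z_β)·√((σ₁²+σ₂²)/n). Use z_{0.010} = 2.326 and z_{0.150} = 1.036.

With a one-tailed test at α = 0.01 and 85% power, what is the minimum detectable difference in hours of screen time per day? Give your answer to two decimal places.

Minimum detectable difference ≈ 0.52 hours

δ = (z_α + z_β) · √((σ₁²+σ₂²)/n)
  = (2.326 + 1.036) · √(10.58/439)
  = 3.362 · √0.0241
  = 3.362 · 0.1552
  = 0.5219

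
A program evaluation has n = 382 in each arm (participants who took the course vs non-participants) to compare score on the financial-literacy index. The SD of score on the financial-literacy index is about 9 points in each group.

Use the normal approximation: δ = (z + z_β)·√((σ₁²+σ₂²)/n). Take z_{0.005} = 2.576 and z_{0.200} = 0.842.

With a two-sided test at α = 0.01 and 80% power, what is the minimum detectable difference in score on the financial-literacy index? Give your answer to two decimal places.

Minimum detectable difference ≈ 2.23 points

δ = (z_{α/2} + z_β) · √((σ₁²+σ₂²)/n)
  = (2.576 + 0.842) · √(162/382)
  = 3.418 · √0.42408
  = 3.418 · 0.6512
  = 2.2259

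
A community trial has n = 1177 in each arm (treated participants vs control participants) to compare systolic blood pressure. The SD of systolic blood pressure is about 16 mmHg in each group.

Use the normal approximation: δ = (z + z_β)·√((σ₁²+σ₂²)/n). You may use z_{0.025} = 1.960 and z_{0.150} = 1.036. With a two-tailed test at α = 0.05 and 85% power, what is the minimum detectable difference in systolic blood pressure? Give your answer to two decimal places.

Minimum detectable difference ≈ 1.98 mmHg

δ = (z_{α/2} + z_β) · √((σ₁²+σ₂²)/n)
  = (1.960 + 1.036) · √(512/1177)
  = 2.996 · √0.435
  = 2.996 · 0.6595
  = 1.9760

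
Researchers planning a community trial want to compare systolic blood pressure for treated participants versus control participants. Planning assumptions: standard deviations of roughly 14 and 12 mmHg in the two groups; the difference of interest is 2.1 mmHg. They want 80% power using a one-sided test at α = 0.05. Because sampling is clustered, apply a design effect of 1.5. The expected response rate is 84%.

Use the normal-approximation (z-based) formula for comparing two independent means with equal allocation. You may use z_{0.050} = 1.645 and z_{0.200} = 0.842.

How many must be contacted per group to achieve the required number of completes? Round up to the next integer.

n = 852 per group

n = (z_α + z_β)² · (σ₁² + σ₂²) / δ²
  = (1.645 + 0.842)² · (14² + 12² = 340) / 2.1²
  = 6.1852 · 340 / 4.41
  = 476.86
Design effect: 1.5 × 476.86 = 715.29.
Adjust for 84% response: 715.29 / 0.84 = 851.54.
Round up → n = 852 per group.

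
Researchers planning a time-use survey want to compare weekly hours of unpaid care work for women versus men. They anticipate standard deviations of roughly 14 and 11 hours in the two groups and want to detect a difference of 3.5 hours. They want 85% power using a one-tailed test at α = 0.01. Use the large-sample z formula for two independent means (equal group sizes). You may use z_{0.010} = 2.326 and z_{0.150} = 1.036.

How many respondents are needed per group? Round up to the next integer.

n = (z_α + z_β)² · (σ₁² + σ₂²) / δ²
  = (2.326 + 1.036)² · (14² + 11² = 317) / 3.5²
  = 11.3030 · 317 / 12.25
  = 292.50
Round up → n = 293 per group.

n = 293 per group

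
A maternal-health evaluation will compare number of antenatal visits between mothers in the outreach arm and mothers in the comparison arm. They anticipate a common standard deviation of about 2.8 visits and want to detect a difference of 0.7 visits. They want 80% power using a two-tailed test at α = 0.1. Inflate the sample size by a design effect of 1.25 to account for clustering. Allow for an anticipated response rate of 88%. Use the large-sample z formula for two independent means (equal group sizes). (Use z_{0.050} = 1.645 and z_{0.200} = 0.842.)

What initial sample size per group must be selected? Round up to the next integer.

n = (z_{α/2} + z_β)² · (σ₁² + σ₂²) / δ²
  = (1.645 + 0.842)² · (2·2.8² = 15.68) / 0.7²
  = 6.1852 · 15.68 / 0.49
  = 197.93
Design effect: 1.25 × 197.93 = 247.41.
Adjust for 88% response: 247.41 / 0.88 = 281.14.
Round up → n = 282 per group.

n = 282 per group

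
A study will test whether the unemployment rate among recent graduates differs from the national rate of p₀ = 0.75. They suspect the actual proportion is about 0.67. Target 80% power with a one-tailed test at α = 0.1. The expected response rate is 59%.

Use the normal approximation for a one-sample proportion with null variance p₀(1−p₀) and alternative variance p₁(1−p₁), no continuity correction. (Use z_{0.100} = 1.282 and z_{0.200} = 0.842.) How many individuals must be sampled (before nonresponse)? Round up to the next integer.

n = 240

n = [z_α·√(p₀q₀) + z_β·√(p₁q₁)]² / (p₁ − p₀)²
  = [1.282·√(0.75·0.25) + 0.842·√(0.67·0.33)]² / (-0.08)²
  = [1.282·0.4330 + 0.842·0.4702]² / 0.0064
  = [0.9510]² / 0.0064
  = 141.32
Adjust for 59% response: 141.32 / 0.59 = 239.53.
Round up → n = 240.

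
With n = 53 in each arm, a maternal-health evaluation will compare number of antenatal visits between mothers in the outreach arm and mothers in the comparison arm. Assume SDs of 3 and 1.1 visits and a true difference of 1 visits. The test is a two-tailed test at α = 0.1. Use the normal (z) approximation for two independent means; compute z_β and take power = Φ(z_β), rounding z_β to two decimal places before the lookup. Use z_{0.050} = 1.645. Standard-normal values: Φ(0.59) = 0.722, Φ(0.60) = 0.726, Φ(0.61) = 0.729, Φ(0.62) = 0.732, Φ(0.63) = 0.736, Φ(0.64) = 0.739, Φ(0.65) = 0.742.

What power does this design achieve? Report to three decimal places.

Power ≈ 0.736

z_β = δ·√(n/(σ₁²+σ₂²)) − z_{α/2}
    = 1 · √(53/10.21) − 1.645
    = 1 · 2.27837 − 1.645
    = 2.2784 − 1.645 = 0.6334 → 0.63
Power = Φ(0.63) = 0.736.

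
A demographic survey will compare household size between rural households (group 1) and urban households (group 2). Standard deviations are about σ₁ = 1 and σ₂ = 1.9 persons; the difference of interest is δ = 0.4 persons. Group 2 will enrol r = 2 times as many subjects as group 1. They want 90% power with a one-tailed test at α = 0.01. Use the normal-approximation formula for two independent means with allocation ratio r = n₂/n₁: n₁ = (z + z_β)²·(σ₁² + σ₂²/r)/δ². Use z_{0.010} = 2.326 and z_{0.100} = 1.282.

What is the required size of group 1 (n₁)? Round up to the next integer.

n₁ = (z_α + z_β)² · (σ₁² + σ₂²/r) / δ²
   = (2.326 + 1.282)² · (1² + 1.9²/2) / 0.4²
   = 13.0177 · (1 + 1.805) / 0.16
   = 13.0177 · 2.805 / 0.16
   = 228.22
Round up → n₁ = 229; n₂ = r·n₁ = 2 × 229 = 458.

n₁ = 229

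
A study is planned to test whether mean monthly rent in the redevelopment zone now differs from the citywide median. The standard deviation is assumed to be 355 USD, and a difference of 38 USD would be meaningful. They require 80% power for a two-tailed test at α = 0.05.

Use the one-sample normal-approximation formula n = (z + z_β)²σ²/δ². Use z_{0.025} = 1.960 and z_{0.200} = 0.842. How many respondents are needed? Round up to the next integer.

n = 686

n = (z_{α/2} + z_β)² · σ² / δ²
  = (1.960 + 0.842)² · 355² / 38²
  = 7.8512 · 126025 / 1444
  = 685.21
Round up → n = 686.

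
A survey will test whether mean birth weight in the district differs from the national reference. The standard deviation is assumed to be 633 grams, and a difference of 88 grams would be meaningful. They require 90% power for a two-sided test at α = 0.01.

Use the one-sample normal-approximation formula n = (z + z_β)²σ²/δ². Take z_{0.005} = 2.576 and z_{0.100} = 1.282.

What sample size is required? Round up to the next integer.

n = 771

n = (z_{α/2} + z_β)² · σ² / δ²
  = (2.576 + 1.282)² · 633² / 88²
  = 14.8842 · 400689 / 7744
  = 770.13
Round up → n = 771.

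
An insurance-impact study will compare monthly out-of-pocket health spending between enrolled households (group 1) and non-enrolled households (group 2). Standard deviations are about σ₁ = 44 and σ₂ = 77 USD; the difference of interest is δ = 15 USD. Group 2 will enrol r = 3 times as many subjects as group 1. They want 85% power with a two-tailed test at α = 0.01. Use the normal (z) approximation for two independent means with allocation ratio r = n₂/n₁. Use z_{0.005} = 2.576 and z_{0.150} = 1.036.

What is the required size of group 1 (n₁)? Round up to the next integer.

n₁ = 227

n₁ = (z_{α/2} + z_β)² · (σ₁² + σ₂²/r) / δ²
   = (2.576 + 1.036)² · (44² + 77²/3) / 15²
   = 13.0465 · (1936 + 1976.3) / 225
   = 13.0465 · 3912.3 / 225
   = 226.86
Round up → n₁ = 227; n₂ = r·n₁ = 3 × 227 = 681.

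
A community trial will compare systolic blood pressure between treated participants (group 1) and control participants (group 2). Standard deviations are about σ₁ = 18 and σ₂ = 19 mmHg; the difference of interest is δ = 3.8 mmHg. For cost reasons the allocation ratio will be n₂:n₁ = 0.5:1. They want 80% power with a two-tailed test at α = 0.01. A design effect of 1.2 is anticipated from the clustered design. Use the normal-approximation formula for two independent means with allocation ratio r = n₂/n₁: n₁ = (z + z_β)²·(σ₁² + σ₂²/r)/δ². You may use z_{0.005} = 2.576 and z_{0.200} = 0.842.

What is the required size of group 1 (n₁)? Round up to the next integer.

n₁ = 1016

n₁ = (z_{α/2} + z_β)² · (σ₁² + σ₂²/r) / δ²
   = (2.576 + 0.842)² · (18² + 19²/0.5) / 3.8²
   = 11.6827 · (324 + 722) / 14.44
   = 11.6827 · 1046 / 14.44
   = 846.27
Design effect: 1.2 × 846.27 = 1015.52.
Round up → n₁ = 1016; n₂ = r·n₁ = 0.5 × 1016 = 508.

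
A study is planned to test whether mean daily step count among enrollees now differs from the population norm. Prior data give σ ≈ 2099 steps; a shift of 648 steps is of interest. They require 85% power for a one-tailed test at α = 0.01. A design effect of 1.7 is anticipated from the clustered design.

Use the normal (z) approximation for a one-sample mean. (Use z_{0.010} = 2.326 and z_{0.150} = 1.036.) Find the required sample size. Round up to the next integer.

n = 202

n = (z_α + z_β)² · σ² / δ²
  = (2.326 + 1.036)² · 2099² / 648²
  = 11.3030 · 4405801 / 419904
  = 118.60
Design effect: 1.7 × 118.60 = 201.61.
Round up → n = 202.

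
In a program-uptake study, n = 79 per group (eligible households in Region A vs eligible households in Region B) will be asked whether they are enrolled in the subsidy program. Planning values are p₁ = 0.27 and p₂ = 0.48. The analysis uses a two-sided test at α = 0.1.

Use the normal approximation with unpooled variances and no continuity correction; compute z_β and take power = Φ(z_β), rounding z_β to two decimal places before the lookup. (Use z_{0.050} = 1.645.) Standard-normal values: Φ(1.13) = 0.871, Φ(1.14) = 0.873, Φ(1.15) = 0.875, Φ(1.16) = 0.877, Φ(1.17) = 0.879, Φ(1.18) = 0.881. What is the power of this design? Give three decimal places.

z_β = |p₁−p₂|·√(n/[p₁q₁+p₂q₂]) − z_{α/2}
    = 0.21 · √(79/0.4467) − 1.645
    = 0.21 · 13.2986 − 1.645
    = 2.7927 − 1.645 = 1.1477 → 1.15
Power = Φ(1.15) = 0.875.

Power ≈ 0.875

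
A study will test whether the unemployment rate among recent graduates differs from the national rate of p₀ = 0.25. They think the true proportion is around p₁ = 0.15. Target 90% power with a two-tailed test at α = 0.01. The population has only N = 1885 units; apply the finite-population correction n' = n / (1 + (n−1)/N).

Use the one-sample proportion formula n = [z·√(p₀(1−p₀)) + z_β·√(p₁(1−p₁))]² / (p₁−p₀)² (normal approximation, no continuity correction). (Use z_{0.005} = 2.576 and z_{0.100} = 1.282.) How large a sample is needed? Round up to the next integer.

n = 219

n = [z_{α/2}·√(p₀q₀) + z_β·√(p₁q₁)]² / (p₁ − p₀)²
  = [2.576·√(0.25·0.75) + 1.282·√(0.15·0.85)]² / (-0.10)²
  = [2.576·0.4330 + 1.282·0.3571]² / 0.0100
  = [1.5732]² / 0.0100
  = 247.50
Finite-population correction (N = 1885): 247.50 / (1 + (247.50 − 1)/1885) = 218.88.
Round up → n = 219.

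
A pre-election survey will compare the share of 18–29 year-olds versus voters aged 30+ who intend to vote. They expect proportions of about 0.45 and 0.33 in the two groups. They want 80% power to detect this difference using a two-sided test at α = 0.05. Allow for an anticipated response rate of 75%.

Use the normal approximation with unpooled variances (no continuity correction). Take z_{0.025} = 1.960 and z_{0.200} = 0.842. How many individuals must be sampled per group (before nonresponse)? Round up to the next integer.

n = 341 per group

n = (z_{α/2} + z_β)² · [p₁(1−p₁) + p₂(1−p₂)] / (p₁ − p₂)²
  = (1.960 + 0.842)² · (0.45·0.55 + 0.33·0.67) / (0.12)²
  = (2.802)² · (0.2475 + 0.2211) / 0.0144
  = 7.8512 · 0.4686 / 0.0144
  = 255.49
Adjust for 75% response: 255.49 / 0.75 = 340.66.
Round up → n = 341 per group.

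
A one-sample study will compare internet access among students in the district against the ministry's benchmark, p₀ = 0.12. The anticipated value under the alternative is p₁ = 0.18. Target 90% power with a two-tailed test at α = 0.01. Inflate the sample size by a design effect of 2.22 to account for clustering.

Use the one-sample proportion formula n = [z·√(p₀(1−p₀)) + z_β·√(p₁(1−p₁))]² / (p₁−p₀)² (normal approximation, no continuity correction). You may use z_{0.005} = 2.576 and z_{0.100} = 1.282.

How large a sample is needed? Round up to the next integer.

n = 1091

n = [z_{α/2}·√(p₀q₀) + z_β·√(p₁q₁)]² / (p₁ − p₀)²
  = [2.576·√(0.12·0.88) + 1.282·√(0.18·0.82)]² / (0.06)²
  = [2.576·0.3250 + 1.282·0.3842]² / 0.0036
  = [1.3296]² / 0.0036
  = 491.09
Design effect: 2.22 × 491.09 = 1090.21.
Round up → n = 1091.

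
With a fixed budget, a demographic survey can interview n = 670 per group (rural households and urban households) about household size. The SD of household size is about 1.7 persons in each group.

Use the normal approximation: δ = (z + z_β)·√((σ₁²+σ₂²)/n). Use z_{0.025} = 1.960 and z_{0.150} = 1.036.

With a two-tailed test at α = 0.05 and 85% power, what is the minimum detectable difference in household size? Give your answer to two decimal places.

Minimum detectable difference ≈ 0.28 persons

δ = (z_{α/2} + z_β) · √((σ₁²+σ₂²)/n)
  = (1.960 + 1.036) · √(5.78/670)
  = 2.996 · √0.00863
  = 2.996 · 0.0929
  = 0.2783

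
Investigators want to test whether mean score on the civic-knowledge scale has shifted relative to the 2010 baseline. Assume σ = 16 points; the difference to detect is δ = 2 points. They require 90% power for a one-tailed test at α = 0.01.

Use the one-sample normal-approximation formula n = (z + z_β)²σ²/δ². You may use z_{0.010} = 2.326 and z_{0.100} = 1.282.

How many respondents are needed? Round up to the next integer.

n = 834

n = (z_α + z_β)² · σ² / δ²
  = (2.326 + 1.282)² · 16² / 2²
  = 13.0177 · 256 / 4
  = 833.13
Round up → n = 834.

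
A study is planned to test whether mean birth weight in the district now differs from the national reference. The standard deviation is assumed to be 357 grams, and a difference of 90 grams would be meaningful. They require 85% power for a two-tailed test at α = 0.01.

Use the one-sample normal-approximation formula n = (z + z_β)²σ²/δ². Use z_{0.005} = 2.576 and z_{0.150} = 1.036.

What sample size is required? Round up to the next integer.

n = 206

n = (z_{α/2} + z_β)² · σ² / δ²
  = (2.576 + 1.036)² · 357² / 90²
  = 13.0465 · 127449 / 8100
  = 205.28
Round up → n = 206.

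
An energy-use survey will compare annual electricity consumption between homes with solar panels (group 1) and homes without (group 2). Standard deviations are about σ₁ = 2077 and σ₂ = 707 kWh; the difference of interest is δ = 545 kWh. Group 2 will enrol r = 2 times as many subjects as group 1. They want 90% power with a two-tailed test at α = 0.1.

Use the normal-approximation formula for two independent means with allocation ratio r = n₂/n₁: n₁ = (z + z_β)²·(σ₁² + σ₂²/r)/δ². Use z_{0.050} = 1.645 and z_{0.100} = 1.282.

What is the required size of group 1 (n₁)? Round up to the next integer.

n₁ = (z_{α/2} + z_β)² · (σ₁² + σ₂²/r) / δ²
   = (1.645 + 1.282)² · (2077² + 707²/2) / 545²
   = 8.5673 · (4313929 + 249924.5) / 297025
   = 8.5673 · 4563853.5 / 297025
   = 131.64
Round up → n₁ = 132; n₂ = r·n₁ = 2 × 132 = 264.

n₁ = 132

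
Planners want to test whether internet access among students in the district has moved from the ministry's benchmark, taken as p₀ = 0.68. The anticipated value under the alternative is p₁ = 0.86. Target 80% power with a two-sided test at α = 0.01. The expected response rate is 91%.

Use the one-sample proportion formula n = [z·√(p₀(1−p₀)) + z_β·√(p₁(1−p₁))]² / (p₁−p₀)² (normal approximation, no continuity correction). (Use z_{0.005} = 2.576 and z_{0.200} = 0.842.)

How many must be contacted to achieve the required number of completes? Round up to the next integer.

n = 76

n = [z_{α/2}·√(p₀q₀) + z_β·√(p₁q₁)]² / (p₁ − p₀)²
  = [2.576·√(0.68·0.32) + 0.842·√(0.86·0.14)]² / (0.18)²
  = [2.576·0.4665 + 0.842·0.3470]² / 0.0324
  = [1.4938]² / 0.0324
  = 68.87
Adjust for 91% response: 68.87 / 0.91 = 75.68.
Round up → n = 76.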